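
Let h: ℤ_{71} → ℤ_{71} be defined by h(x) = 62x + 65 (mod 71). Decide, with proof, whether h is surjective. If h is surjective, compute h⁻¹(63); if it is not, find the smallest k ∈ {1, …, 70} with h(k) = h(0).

By definition, surjectivity means every element of the codomain has a preimage under h.
Since gcd(62, 71) = 1, 62 is invertible modulo 71. Euclid's algorithm: 71 = 1·62 + 9, 62 = 6·9 + 8, 9 = 1·8 + 1; back-substituting gives 1 = 63·62 − 55·71, so 62⁻¹ ≡ 63 (mod 71).
For any y ∈ ℤ_{71}, x = 63(y − 65) mod 71 satisfies h(x) = 62·63(y − 65) + 65 ≡ y (since 62·63 ≡ 1 mod 71). So every y has a preimage.
Therefore h is surjective.
Since h is surjective, we compute h⁻¹(63): solve 62x + 65 ≡ 63 (mod 71), i.e. 62x ≡ 69 (mod 71).
Multiplying by 62⁻¹ = 63 gives x ≡ 63·69 = 4347 = 61·71 + 16 ≡ 16 (mod 71).
Check: h(16) = 62·16 + 65 = 1057 = 14·71 + 63 ≡ 63 (mod 71).

16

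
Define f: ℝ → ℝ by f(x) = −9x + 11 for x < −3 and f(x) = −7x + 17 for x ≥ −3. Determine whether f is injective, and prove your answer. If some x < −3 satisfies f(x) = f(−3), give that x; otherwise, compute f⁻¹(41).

-10/3

Both pieces are strictly decreasing (slopes −9 and −7), so each is injective on its own interval.
The left piece maps (−∞, −3) onto (38, ∞); the right piece maps [−3, ∞) onto (−∞, 38].
These images are disjoint, so no value is attained by both pieces. Hence f is injective.
Because the two images are disjoint, no x < −3 has f(x) = f(−3), so we compute f⁻¹(41): 41 lies in (38, ∞), so solve −9x + 11 = 41: x = (41 − 11)/(−9) = −10/3.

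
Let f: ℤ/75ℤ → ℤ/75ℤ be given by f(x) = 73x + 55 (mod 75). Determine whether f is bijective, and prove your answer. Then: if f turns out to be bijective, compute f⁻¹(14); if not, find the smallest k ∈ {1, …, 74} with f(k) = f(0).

Suppose f(a) = f(b) in ℤ/75ℤ. Then 73a + 55 ≡ 73b + 55 (mod 75), hence 73(a − b) ≡ 0 (mod 75).
Since gcd(73, 75) = 1, 73 is invertible modulo 75, therefore a − b ≡ 0 (mod 75), i.e. a = b.
We now compute 73⁻¹ mod 75 explicitly. Euclid's algorithm: 75 = 1·73 + 2, 73 = 36·2 + 1; back-substituting gives 1 = 37·73 − 36·75, so 73⁻¹ ≡ 37 (mod 75).
Then y ↦ 37(y − 55) is a two-sided inverse to f, so every y ∈ ℤ/75ℤ has a preimage.
Hence f is bijective.
Since f is bijective, we compute f⁻¹(14): solve 73x + 55 ≡ 14 (mod 75), i.e. 73x ≡ 34 (mod 75).
Multiplying by 73⁻¹ = 37 gives x ≡ 37·34 = 1258 = 16·75 + 58 ≡ 58 (mod 75).
Check: f(58) = 73·58 + 55 = 4289 = 57·75 + 14 ≡ 14 (mod 75).

58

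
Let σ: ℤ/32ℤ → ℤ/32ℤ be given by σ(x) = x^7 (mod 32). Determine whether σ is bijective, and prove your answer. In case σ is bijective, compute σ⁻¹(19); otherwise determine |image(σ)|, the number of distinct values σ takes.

17

σ(0) = 0^7 = 0.
σ(2): Repeated squaring mod 32: 2^1 ≡ 2, 2^2 ≡ 2² = 4, 2^4 ≡ 4² = 16. Since 7 = 4 + 2 + 1, 2^7 ≡ 16·4·2: 16·4 = 64 ≡ 0, then 0·2 = 0. So 2^7 ≡ 0 (mod 32).
So σ(0) = σ(2) = 0 while 0 ≠ 2, hence σ is not injective, hence not bijective.
Since σ is not bijective, we determine |image(σ)|. Computing x^7 mod 32 for each x (by repeated squaring, reducing mod 32 at every step), the values σ(0), σ(1), …, σ(31) are: 0, 1, 0, 11, 0, 13, 0, 23, 0, 25, 0, 3, 0, 5, 0, 15, 0, 17, 0, 27, 0, 29, 0, 7, 0, 9, 0, 19, 0, 21, 0, 31.
The distinct values are {0, 1, 3, 5, 7, 9, 11, 13, 15, 17, 19, 21, 23, 25, 27, 29, 31}; there are 17 of them.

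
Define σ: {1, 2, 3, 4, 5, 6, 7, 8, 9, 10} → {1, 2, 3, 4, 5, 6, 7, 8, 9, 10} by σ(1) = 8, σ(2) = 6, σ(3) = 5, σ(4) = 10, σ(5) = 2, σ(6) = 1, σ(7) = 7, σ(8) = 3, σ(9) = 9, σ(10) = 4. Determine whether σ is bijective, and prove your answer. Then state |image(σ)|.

10

The values 8, 6, 5, 10, 2, 1, 7, 3, 9, 4 are a permutation of {1, 2, 3, 4, 5, 6, 7, 8, 9, 10}: each element appears exactly once.
So σ is injective and surjective, hence bijective.
The image of σ is {1, 2, 3, 4, 5, 6, 7, 8, 9, 10}, which has 10 elements.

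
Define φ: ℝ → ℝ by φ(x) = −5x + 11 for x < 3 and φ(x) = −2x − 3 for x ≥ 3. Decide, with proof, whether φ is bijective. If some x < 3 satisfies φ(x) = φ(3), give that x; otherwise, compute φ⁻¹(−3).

Both pieces are strictly decreasing (slopes −5 and −2), so each is injective on its own interval.
The left piece maps (−∞, 3) onto (−4, ∞); the right piece maps [3, ∞) onto (−∞, −9].
The images leave a gap (−4 has no preimage), so φ is not surjective, hence not bijective.
Because the two images are disjoint, no x < 3 has φ(x) = φ(3), so we compute φ⁻¹(−3): −3 lies in (−4, ∞), so solve −5x + 11 = −3: x = (−3 − 11)/(−5) = 14/5.

14/5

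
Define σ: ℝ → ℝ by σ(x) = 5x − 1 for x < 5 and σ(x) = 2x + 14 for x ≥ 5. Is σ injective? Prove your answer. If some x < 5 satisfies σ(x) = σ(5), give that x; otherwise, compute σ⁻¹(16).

Both pieces are strictly increasing (slopes 5 and 2), so each is injective on its own interval.
The left piece maps (−∞, 5) onto (−∞, 24); the right piece maps [5, ∞) onto [24, ∞).
These images are disjoint, so no value is attained by both pieces. Hence σ is injective.
Because the two images are disjoint, no x < 5 has σ(x) = σ(5), so we compute σ⁻¹(16): 16 lies in (−∞, 24), so solve 5x − 1 = 16: x = (16 + 1)/5 = 17/5.

17/5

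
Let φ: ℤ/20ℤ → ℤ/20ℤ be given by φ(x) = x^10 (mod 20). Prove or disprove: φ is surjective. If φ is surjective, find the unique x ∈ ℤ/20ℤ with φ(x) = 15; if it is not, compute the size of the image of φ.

φ(4): Repeated squaring mod 20: 4^1 ≡ 4, 4^2 ≡ 4² = 16, 4^4 ≡ 16² = 256 ≡ 16, 4^8 ≡ 16² = 256 ≡ 16. Since 10 = 8 + 2, 4^10 ≡ 16·16: 16·16 = 256 ≡ 16. So 4^10 ≡ 16 (mod 20).
φ(6): Repeated squaring mod 20: 6^1 ≡ 6, 6^2 ≡ 6² = 36 ≡ 16, 6^4 ≡ 16² = 256 ≡ 16, 6^8 ≡ 16² = 256 ≡ 16. Since 10 = 8 + 2, 6^10 ≡ 16·16: 16·16 = 256 ≡ 16. So 6^10 ≡ 16 (mod 20).
So φ(4) = φ(6) = 16 while 4 ≠ 6, hence φ is not injective.
A non-injective map from the 20-element set ℤ/20ℤ to itself takes at most 19 distinct values, so it cannot be surjective. So φ is not surjective.
Since φ is not surjective, we determine |image(φ)|. Computing x^10 mod 20 for each x (by repeated squaring, reducing mod 20 at every step), the values φ(0), φ(1), …, φ(19) are: 0, 1, 4, 9, 16, 5, 16, 9, 4, 1, 0, 1, 4, 9, 16, 5, 16, 9, 4, 1.
The distinct values are {0, 1, 4, 5, 9, 16}; there are 6 of them.

6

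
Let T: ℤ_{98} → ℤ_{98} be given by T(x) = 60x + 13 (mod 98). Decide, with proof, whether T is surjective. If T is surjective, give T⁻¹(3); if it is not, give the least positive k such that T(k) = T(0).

49

Recall: surjectivity means every element of the codomain has a preimage under T.
Since gcd(60, 98) = 2, we have 60x ≡ 0 (mod 2) for all x, so T(x) ≡ 1 (mod 2).
But 0 ≢ 1 (mod 2), so 0 ∈ ℤ_{98} has no preimage. So T is not surjective.
Since T is not surjective, we find the least positive k with T(k) = T(0): this means 60k ≡ 0 (mod 98), i.e. 98 ∣ 60k. Since gcd(60, 98) = 2, dividing through by 2 this holds exactly when 49 ∣ 30k, and as gcd(30, 49) = 1, exactly when 49 ∣ k.
The smallest positive such k is 49.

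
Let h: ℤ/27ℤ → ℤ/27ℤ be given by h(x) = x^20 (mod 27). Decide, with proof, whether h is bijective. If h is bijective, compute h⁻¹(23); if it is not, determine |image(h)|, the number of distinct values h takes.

h(0) = 0^20 = 0.
h(3): Repeated squaring mod 27: 3^1 ≡ 3, 3^2 ≡ 3² = 9, 3^4 ≡ 9² = 81 ≡ 0, 3^8 ≡ 0² = 0, 3^16 ≡ 0² = 0. Since 20 = 16 + 4, 3^20 ≡ 0·0: 0·0 = 0. So 3^20 ≡ 0 (mod 27).
So h(0) = h(3) = 0 while 0 ≠ 3, hence h is not injective, hence not bijective.
Since h is not bijective, we determine |image(h)|. Computing x^20 mod 27 for each x (by repeated squaring, reducing mod 27 at every step), the values h(0), h(1), …, h(26) are: 0, 1, 4, 0, 16, 25, 0, 22, 10, 0, 19, 13, 0, 7, 7, 0, 13, 19, 0, 10, 22, 0, 25, 16, 0, 4, 1.
The distinct values are {0, 1, 4, 7, 10, 13, 16, 19, 22, 25}; there are 10 of them.

10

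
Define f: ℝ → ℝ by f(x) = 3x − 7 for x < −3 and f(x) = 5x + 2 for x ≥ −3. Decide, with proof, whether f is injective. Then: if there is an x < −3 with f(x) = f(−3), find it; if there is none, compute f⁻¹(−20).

-13/3

Both pieces are strictly increasing (slopes 3 and 5), so each is injective on its own interval.
The left piece maps (−∞, −3) onto (−∞, −16); the right piece maps [−3, ∞) onto [−13, ∞).
These images are disjoint, so no value is attained by both pieces. Therefore f is injective.
Because the two images are disjoint, no x < −3 has f(x) = f(−3), so we compute f⁻¹(−20): −20 lies in (−∞, −16), so solve 3x − 7 = −20: x = (−20 + 7)/3 = −13/3.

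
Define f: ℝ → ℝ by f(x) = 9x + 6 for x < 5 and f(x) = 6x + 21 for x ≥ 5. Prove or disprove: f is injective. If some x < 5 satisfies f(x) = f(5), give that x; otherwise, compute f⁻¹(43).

Both pieces are strictly increasing (slopes 9 and 6), so each is injective on its own interval.
The left piece maps (−∞, 5) onto (−∞, 51); the right piece maps [5, ∞) onto [51, ∞).
These images are disjoint, so no value is attained by both pieces. So f is injective.
Because the two images are disjoint, no x < 5 has f(x) = f(5), so we compute f⁻¹(43): 43 lies in (−∞, 51), so solve 9x + 6 = 43: x = (43 − 6)/9 = 37/9.

37/9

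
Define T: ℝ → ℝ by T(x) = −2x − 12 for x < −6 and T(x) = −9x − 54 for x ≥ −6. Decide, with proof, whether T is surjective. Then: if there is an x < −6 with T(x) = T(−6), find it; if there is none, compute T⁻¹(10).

-11

Both pieces are strictly decreasing (slopes −2 and −9), so each is injective on its own interval.
The left piece maps (−∞, −6) onto (0, ∞); the right piece maps [−6, ∞) onto (−∞, 0].
These images together cover ℝ, so T is surjective.
Because the two images are disjoint, no x < −6 has T(x) = T(−6), so we compute T⁻¹(10): 10 lies in (0, ∞), so solve −2x − 12 = 10: x = (10 + 12)/(−2) = −11.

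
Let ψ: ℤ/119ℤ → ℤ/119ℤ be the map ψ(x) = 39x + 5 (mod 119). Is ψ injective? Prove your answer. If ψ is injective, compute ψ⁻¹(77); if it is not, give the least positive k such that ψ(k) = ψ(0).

Suppose ψ(u) = ψ(v) in ℤ/119ℤ. Then 39u + 5 ≡ 39v + 5 (mod 119), so 39(u − v) ≡ 0 (mod 119).
Since gcd(39, 119) = 1, 39 is invertible modulo 119, so u − v ≡ 0 (mod 119), i.e. u = v.
Therefore ψ is injective.
We now compute 39⁻¹ mod 119 explicitly. Euclid's algorithm: 119 = 3·39 + 2, 39 = 19·2 + 1; back-substituting gives 1 = 58·39 − 19·119, so 39⁻¹ ≡ 58 (mod 119).
Since ψ is injective, we compute ψ⁻¹(77): solve 39x + 5 ≡ 77 (mod 119), i.e. 39x ≡ 72 (mod 119).
Multiplying by 39⁻¹ = 58 gives x ≡ 58·72 = 4176 = 35·119 + 11 ≡ 11 (mod 119).
Check: ψ(11) = 39·11 + 5 = 434 = 3·119 + 77 ≡ 77 (mod 119).

11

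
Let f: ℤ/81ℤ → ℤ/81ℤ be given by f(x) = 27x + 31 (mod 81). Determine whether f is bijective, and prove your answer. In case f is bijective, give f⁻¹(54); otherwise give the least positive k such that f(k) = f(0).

3

Recall that f is injective if f(a) = f(b) implies a = b.
We have gcd(27, 81) = 27 > 1. Taking a = 0 and b = 3: f(0) = 31 and f(3) = 27·3 + 31 = 112 ≡ 31 (mod 81).
So f(0) = f(3) while 0 ≠ 3, hence f is not injective, hence not bijective.
Since f is not bijective, we find the least positive k with f(k) = f(0): this means 27k ≡ 0 (mod 81), i.e. 81 ∣ 27k. Since gcd(27, 81) = 27, dividing through by 27 this holds exactly when 3 ∣ k.
The smallest positive such k is 3.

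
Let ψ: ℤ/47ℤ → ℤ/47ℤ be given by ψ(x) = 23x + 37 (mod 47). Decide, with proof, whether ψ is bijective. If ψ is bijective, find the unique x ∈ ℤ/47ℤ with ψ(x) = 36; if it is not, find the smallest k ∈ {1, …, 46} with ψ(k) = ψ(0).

If ψ(u) = ψ(v), then 23u ≡ 23v (mod 47). Because gcd(23, 47) = 1, we may cancel 23 to get u ≡ v (mod 47).
We now compute 23⁻¹ mod 47 explicitly. Euclid's algorithm: 47 = 2·23 + 1; back-substituting gives 1 = 45·23 − 22·47, so 23⁻¹ ≡ 45 (mod 47).
Then y ↦ 45(y − 37) is a two-sided inverse to ψ, so every y ∈ ℤ/47ℤ has a preimage.
Therefore ψ is bijective.
Since ψ is bijective, we find ψ⁻¹(36): we need 23x ≡ 36 − 37 ≡ 46 (mod 47). Using 23⁻¹ = 45: x ≡ 45·46 = 2070 = 44·47 + 2, so x = 2.
Check: ψ(2) = 23·2 + 37 = 83 = 1·47 + 36 ≡ 36 (mod 47).

2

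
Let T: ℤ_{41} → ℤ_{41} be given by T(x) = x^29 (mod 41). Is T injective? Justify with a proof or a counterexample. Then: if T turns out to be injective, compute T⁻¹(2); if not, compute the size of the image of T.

20

Since 41 is prime, the nonzero elements of ℤ_{41} form a cyclic group of order 40.
As gcd(29, 40) = 1, raising to the 29th power is a bijection on this group: if s^29 ≡ t^29 then (st^{−1})^29 = 1, and the only element of order dividing gcd(29, 40) = 1 is 1, so s = t.
With T(0) = 0 this makes T injective on all of ℤ_{41}, hence bijective (finite equal-size domain and codomain). In particular T is injective.
Since T is injective, we find the preimage of 2. The inverse of x ↦ x^29 on (ℤ_{41})^× is x ↦ x^29, because 29·29 = 841 = 21·40 + 1 ≡ 1 (mod 40) and x^{40} = 1 for x ≠ 0 (Fermat). So T⁻¹(2) = 2^29 mod 41.
Repeated squaring mod 41: 2^1 ≡ 2, 2^2 ≡ 2² = 4, 2^4 ≡ 4² = 16, 2^8 ≡ 16² = 256 ≡ 10, 2^16 ≡ 10² = 100 ≡ 18. Since 29 = 16 + 8 + 4 + 1, 2^29 ≡ 18·10·16·2: 18·10 = 180 ≡ 16, then 16·16 = 256 ≡ 10, then 10·2 = 20. So 2^29 ≡ 20 (mod 41).
Hence T⁻¹(2) = 20.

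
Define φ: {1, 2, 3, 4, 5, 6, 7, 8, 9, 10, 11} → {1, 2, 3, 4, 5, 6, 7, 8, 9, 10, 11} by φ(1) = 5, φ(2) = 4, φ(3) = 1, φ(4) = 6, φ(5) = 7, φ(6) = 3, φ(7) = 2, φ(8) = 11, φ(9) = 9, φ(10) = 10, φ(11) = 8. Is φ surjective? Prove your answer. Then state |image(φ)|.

11

Every element of the codomain has a preimage: 1 = φ(3), 2 = φ(7), 3 = φ(6), 4 = φ(2), 5 = φ(1), 6 = φ(4), 7 = φ(5), 8 = φ(11), 9 = φ(9), 10 = φ(10), 11 = φ(8).
So φ is surjective.
The image of φ is {1, 2, 3, 4, 5, 6, 7, 8, 9, 10, 11}, which has 11 elements.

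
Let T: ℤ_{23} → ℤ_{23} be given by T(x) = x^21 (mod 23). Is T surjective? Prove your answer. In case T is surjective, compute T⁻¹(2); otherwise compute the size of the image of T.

12

Since 23 is prime, the nonzero elements of ℤ_{23} form a cyclic group of order 22.
As gcd(21, 22) = 1, raising to the 21st power is a bijection on this group: if x_1^21 ≡ x_2^21 then (x_1x_2^{−1})^21 = 1, and the only element of order dividing gcd(21, 22) = 1 is 1, so x_1 = x_2.
With T(0) = 0 this makes T injective on all of ℤ_{23}, hence bijective (finite equal-size domain and codomain). In particular T is surjective.
Since T is surjective, we find the preimage of 2. The inverse of x ↦ x^21 on (ℤ_{23})^× is x ↦ x^21, because 21·21 = 441 = 20·22 + 1 ≡ 1 (mod 22) and x^{22} = 1 for x ≠ 0 (Fermat). So T⁻¹(2) = 2^21 mod 23.
Repeated squaring mod 23: 2^1 ≡ 2, 2^2 ≡ 2² = 4, 2^4 ≡ 4² = 16, 2^8 ≡ 16² = 256 ≡ 3, 2^16 ≡ 3² = 9. Since 21 = 16 + 4 + 1, 2^21 ≡ 9·16·2: 9·16 = 144 ≡ 6, then 6·2 = 12. So 2^21 ≡ 12 (mod 23).
Hence T⁻¹(2) = 12.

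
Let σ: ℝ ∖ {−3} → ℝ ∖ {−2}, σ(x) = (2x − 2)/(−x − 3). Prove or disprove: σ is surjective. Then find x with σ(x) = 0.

1

For any y ≠ −2, solving y(−x − 3) = 2x − 2 for x gives a well-defined x ≠ −3. So σ is surjective.
Solving σ(x) = 0: cross-multiplying gives 2x − 2 = 0(−x − 3), which rearranges to 2x = 2, so x = 1.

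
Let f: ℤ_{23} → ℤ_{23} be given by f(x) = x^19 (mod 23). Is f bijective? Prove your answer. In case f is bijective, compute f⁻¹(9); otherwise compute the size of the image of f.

Since 23 is prime, the nonzero elements of ℤ_{23} form a cyclic group of order 22.
As gcd(19, 22) = 1, raising to the 19th power is a bijection on this group: if u^19 ≡ v^19 then (uv^{−1})^19 = 1, and the only element of order dividing gcd(19, 22) = 1 is 1, so u = v.
With f(0) = 0 this makes f injective on all of ℤ_{23}, hence bijective (finite equal-size domain and codomain). In particular f is bijective.
Since f is bijective, we find the preimage of 9. The inverse of x ↦ x^19 on (ℤ_{23})^× is x ↦ x^7, because 19·7 = 133 = 6·22 + 1 ≡ 1 (mod 22) and x^{22} = 1 for x ≠ 0 (Fermat). So f⁻¹(9) = 9^7 mod 23.
Repeated squaring mod 23: 9^1 ≡ 9, 9^2 ≡ 9² = 81 ≡ 12, 9^4 ≡ 12² = 144 ≡ 6. Since 7 = 4 + 2 + 1, 9^7 ≡ 6·12·9: 6·12 = 72 ≡ 3, then 3·9 = 27 ≡ 4. So 9^7 ≡ 4 (mod 23).
Hence f⁻¹(9) = 4.

4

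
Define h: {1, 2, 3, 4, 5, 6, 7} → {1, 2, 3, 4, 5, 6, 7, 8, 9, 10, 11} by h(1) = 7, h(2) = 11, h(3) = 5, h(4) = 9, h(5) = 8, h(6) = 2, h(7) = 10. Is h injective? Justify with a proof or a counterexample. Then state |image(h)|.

The values h(1), …, h(7) are 7, 11, 5, 9, 8, 2, 10 — all distinct.
So h(s) = h(t) only when s = t, and h is injective.
The image of h is {2, 5, 7, 8, 9, 10, 11}, which has 7 elements.

7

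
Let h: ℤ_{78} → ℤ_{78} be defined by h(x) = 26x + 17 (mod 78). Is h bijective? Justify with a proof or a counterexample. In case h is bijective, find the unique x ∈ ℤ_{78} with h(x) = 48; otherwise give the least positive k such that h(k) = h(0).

We have gcd(26, 78) = 26 > 1. Taking x_1 = 0 and x_2 = 3: h(0) = 17 and h(3) = 26·3 + 17 = 95 ≡ 17 (mod 78).
So h(0) = h(3) while 0 ≠ 3, thus h is not injective, hence not bijective.
Since h is not bijective, we find the least positive k with h(k) = h(0): this means 26k ≡ 0 (mod 78), i.e. 78 ∣ 26k. Since gcd(26, 78) = 26, dividing through by 26 this holds exactly when 3 ∣ k.
The smallest positive such k is 3.

3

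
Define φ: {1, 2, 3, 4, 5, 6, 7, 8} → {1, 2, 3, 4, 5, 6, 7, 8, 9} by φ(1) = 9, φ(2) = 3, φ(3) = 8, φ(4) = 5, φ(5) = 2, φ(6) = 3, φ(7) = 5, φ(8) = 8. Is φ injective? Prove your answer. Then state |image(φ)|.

φ(2) = 3 = φ(6) with 2 ≠ 6, so φ is not injective.
The image of φ is {2, 3, 5, 8, 9}, which has 5 elements.

5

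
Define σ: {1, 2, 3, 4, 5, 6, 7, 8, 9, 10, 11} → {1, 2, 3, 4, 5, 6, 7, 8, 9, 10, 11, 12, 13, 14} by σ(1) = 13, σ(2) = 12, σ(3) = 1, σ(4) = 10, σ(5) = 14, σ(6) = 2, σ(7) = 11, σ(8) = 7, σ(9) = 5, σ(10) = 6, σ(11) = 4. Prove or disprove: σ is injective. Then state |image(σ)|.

11

The values σ(1), …, σ(11) are 13, 12, 1, 10, 14, 2, 11, 7, 5, 6, 4 — all distinct.
So σ(s) = σ(t) only when s = t, and σ is injective.
The image of σ is {1, 2, 4, 5, 6, 7, 10, 11, 12, 13, 14}, which has 11 elements.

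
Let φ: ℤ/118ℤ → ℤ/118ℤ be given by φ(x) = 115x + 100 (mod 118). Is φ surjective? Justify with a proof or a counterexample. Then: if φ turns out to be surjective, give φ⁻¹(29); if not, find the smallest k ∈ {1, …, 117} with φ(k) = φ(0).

63

Since gcd(115, 118) = 1, 115 is invertible modulo 118. Euclid's algorithm: 118 = 1·115 + 3, 115 = 38·3 + 1; back-substituting gives 1 = 39·115 − 38·118, so 115⁻¹ ≡ 39 (mod 118).
For any y ∈ ℤ/118ℤ, x = 39(y − 100) mod 118 satisfies φ(x) = 115·39(y − 100) + 100 ≡ y (since 115·39 ≡ 1 mod 118). So every y has a preimage.
Therefore φ is surjective.
Since φ is surjective, we compute φ⁻¹(29): solve 115x + 100 ≡ 29 (mod 118), i.e. 115x ≡ 47 (mod 118).
Multiplying by 115⁻¹ = 39 gives x ≡ 39·47 = 1833 = 15·118 + 63 ≡ 63 (mod 118).
Check: φ(63) = 115·63 + 100 = 7345 = 62·118 + 29 ≡ 29 (mod 118).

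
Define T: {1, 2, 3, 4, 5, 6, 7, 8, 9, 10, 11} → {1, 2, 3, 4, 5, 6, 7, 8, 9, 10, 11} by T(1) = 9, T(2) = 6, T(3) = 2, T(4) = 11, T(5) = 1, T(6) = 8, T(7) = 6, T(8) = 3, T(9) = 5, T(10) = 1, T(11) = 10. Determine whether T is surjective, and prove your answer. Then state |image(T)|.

No element maps to 4, so T is not surjective.
The image of T is {1, 2, 3, 5, 6, 8, 9, 10, 11}, which has 9 elements.

9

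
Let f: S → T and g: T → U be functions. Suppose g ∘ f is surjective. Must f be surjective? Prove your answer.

No. Take S = {0, 1, 2}, T = {0, 1, 2, 3, 4}, U = {0}, f(a) = 0 for every a ∈ S, and g(b) = 0 for every b ∈ T.
Then g ∘ f is surjective onto {0}, but 4 ∈ T has no preimage under f, so f is not surjective.

not surjective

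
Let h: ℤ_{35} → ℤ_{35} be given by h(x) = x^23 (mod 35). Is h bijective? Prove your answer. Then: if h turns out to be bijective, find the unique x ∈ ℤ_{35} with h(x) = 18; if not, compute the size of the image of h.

2

Computing x^23 mod 35 for each x (by repeated squaring, reducing mod 35 at every step), the values h(0), h(1), …, h(34) are: 0, 1, 18, 12, 9, 10, 6, 28, 22, 4, 5, 16, 3, 27, 14, 15, 11, 33, 2, 24, 20, 21, 8, 32, 19, 30, 31, 13, 7, 29, 25, 26, 23, 17, 34.
Every element of ℤ_{35} appears exactly once in this list, so h is a bijection, and in particular bijective.
Since h is bijective, we read off the preimage of 18 from the same table: h(2) = 18, so h⁻¹(18) = 2.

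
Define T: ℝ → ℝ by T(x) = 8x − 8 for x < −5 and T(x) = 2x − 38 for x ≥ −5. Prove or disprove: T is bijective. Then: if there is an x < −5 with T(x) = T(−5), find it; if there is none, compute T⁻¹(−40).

Both pieces are strictly increasing (slopes 8 and 2), so each is injective on its own interval.
The left piece maps (−∞, −5) onto (−∞, −48); the right piece maps [−5, ∞) onto [−48, ∞).
Since −48 = −48, the images partition ℝ: T is injective and surjective, hence bijective.
Because the two images are disjoint, no x < −5 has T(x) = T(−5), so we compute T⁻¹(−40): −40 lies in [−48, ∞), so solve 2x − 38 = −40: x = (−40 + 38)/2 = −1.

-1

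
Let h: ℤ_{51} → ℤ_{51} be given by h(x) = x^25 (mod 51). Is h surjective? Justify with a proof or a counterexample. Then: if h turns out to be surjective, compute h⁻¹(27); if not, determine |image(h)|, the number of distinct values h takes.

Computing x^25 mod 51 for each x (by repeated squaring, reducing mod 51 at every step), the values h(0), h(1), …, h(50) are: 0, 1, 2, 48, 4, 29, 45, 10, 8, 9, 7, 23, 39, 13, 20, 15, 16, 17, 18, 19, 14, 21, 46, 11, 27, 25, 26, 24, 40, 5, 30, 37, 32, 33, 34, 35, 36, 31, 38, 12, 28, 44, 42, 43, 41, 6, 22, 47, 3, 49, 50.
Every element of ℤ_{51} appears exactly once in this list, so h is a bijection, and in particular surjective.
Since h is surjective, we read off the preimage of 27 from the same table: h(24) = 27, so h⁻¹(27) = 24.

24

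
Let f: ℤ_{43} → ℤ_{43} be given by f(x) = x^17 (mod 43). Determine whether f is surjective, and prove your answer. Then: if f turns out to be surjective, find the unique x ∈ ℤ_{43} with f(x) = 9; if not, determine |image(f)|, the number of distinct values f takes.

10

Since 43 is prime, the nonzero elements of ℤ_{43} form a cyclic group of order 42.
As gcd(17, 42) = 1, raising to the 17th power is a bijection on this group: if x_1^17 ≡ x_2^17 then (x_1x_2^{−1})^17 = 1, and the only element of order dividing gcd(17, 42) = 1 is 1, so x_1 = x_2.
With f(0) = 0 this makes f injective on all of ℤ_{43}, hence bijective (finite equal-size domain and codomain). In particular f is surjective.
Since f is surjective, we find the preimage of 9. The inverse of x ↦ x^17 on (ℤ_{43})^× is x ↦ x^5, because 17·5 = 85 = 2·42 + 1 ≡ 1 (mod 42) and x^{42} = 1 for x ≠ 0 (Fermat). So f⁻¹(9) = 9^5 mod 43.
Repeated squaring mod 43: 9^1 ≡ 9, 9^2 ≡ 9² = 81 ≡ 38, 9^4 ≡ 38² = 1444 ≡ 25. Since 5 = 4 + 1, 9^5 ≡ 25·9: 25·9 = 225 ≡ 10. So 9^5 ≡ 10 (mod 43).
Hence f⁻¹(9) = 10.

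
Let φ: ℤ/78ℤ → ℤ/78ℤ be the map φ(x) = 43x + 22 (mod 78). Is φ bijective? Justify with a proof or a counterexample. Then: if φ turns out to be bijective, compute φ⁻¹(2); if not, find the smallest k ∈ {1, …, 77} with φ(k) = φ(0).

34

Suppose φ(x_1) = φ(x_2) in ℤ/78ℤ. Then 43x_1 + 22 ≡ 43x_2 + 22 (mod 78), thus 43(x_1 − x_2) ≡ 0 (mod 78).
Since gcd(43, 78) = 1, 43 is invertible modulo 78, hence x_1 − x_2 ≡ 0 (mod 78), i.e. x_1 = x_2.
We now compute 43⁻¹ mod 78 explicitly. Euclid's algorithm: 78 = 1·43 + 35, 43 = 1·35 + 8, 35 = 4·8 + 3, 8 = 2·3 + 2, 3 = 1·2 + 1; back-substituting gives 1 = 49·43 − 27·78, so 43⁻¹ ≡ 49 (mod 78).
Then y ↦ 49(y − 22) is a two-sided inverse to φ, so every y ∈ ℤ/78ℤ has a preimage.
Thus φ is bijective.
Since φ is bijective, we find φ⁻¹(2): we need 43x ≡ 2 − 22 ≡ 58 (mod 78). Using 43⁻¹ = 49: x ≡ 49·58 = 2842 = 36·78 + 34, so x = 34.
Check: φ(34) = 43·34 + 22 = 1484 = 19·78 + 2 ≡ 2 (mod 78).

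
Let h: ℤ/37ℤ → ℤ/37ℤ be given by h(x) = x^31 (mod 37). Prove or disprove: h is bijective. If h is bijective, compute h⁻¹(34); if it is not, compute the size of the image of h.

33

Since 37 is prime, the nonzero elements of ℤ/37ℤ form a cyclic group of order 36.
As gcd(31, 36) = 1, raising to the 31st power is a bijection on this group: if u^31 ≡ v^31 then (uv^{−1})^31 = 1, and the only element of order dividing gcd(31, 36) = 1 is 1, so u = v.
With h(0) = 0 this makes h injective on all of ℤ/37ℤ, hence bijective (finite equal-size domain and codomain). In particular h is bijective.
Since h is bijective, we find the preimage of 34. The inverse of x ↦ x^31 on (ℤ/37ℤ)^× is x ↦ x^7, because 31·7 = 217 = 6·36 + 1 ≡ 1 (mod 36) and x^{36} = 1 for x ≠ 0 (Fermat). So h⁻¹(34) = 34^7 mod 37.
Repeated squaring mod 37: 34^1 ≡ 34, 34^2 ≡ 34² = 1156 ≡ 9, 34^4 ≡ 9² = 81 ≡ 7. Since 7 = 4 + 2 + 1, 34^7 ≡ 7·9·34: 7·9 = 63 ≡ 26, then 26·34 = 884 ≡ 33. So 34^7 ≡ 33 (mod 37).
Hence h⁻¹(34) = 33.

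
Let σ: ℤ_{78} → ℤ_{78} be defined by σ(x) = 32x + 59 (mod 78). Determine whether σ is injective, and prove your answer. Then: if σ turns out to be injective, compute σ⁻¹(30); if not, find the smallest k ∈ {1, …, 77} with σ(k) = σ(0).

39

By definition, σ is injective when σ(a) = σ(b) forces a = b.
We have gcd(32, 78) = 2 > 1. Taking a = 0 and b = 39: σ(0) = 59 and σ(39) = 32·39 + 59 = 1307 ≡ 59 (mod 78).
So σ(0) = σ(39) while 0 ≠ 39, therefore σ is not injective.
Since σ is not injective, we find the least positive k with σ(k) = σ(0): this means 32k ≡ 0 (mod 78), i.e. 78 ∣ 32k. Since gcd(32, 78) = 2, dividing through by 2 this holds exactly when 39 ∣ 16k, and as gcd(16, 39) = 1, exactly when 39 ∣ k.
The smallest positive such k is 39.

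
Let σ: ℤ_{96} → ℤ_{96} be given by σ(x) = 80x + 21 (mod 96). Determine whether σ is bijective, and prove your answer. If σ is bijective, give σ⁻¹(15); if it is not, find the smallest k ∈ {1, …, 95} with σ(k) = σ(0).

By definition, σ is injective if σ(a) = σ(b) implies a = b.
We have gcd(80, 96) = 16 > 1. Taking a = 0 and b = 6: σ(0) = 21 and σ(6) = 80·6 + 21 = 501 ≡ 21 (mod 96).
So σ(0) = σ(6) while 0 ≠ 6, thus σ is not injective, hence not bijective.
Since σ is not bijective, we find the least positive k with σ(k) = σ(0): this means 80k ≡ 0 (mod 96), i.e. 96 ∣ 80k. Since gcd(80, 96) = 16, dividing through by 16 this holds exactly when 6 ∣ 5k, and as gcd(5, 6) = 1, exactly when 6 ∣ k.
The smallest positive such k is 6.

6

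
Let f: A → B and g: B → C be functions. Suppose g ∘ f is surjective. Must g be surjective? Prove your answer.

Let c ∈ C. Since g ∘ f is surjective, some a ∈ A has g(f(a)) = c. Then b = f(a) ∈ B satisfies g(b) = c. So g is surjective.

surjective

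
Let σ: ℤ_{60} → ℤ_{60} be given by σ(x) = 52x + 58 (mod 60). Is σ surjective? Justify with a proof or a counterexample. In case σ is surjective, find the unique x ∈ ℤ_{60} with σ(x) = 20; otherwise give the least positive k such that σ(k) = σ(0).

15

Recall: surjectivity means every element of the codomain has a preimage under σ.
Since gcd(52, 60) = 4, we have 52x ≡ 0 (mod 4) for all x, so σ(x) ≡ 2 (mod 4).
But 0 ≢ 2 (mod 4), so 0 ∈ ℤ_{60} has no preimage. Therefore σ is not surjective.
Since σ is not surjective, we find the least positive k with σ(k) = σ(0): this means 52k ≡ 0 (mod 60), i.e. 60 ∣ 52k. Since gcd(52, 60) = 4, dividing through by 4 this holds exactly when 15 ∣ 13k, and as gcd(13, 15) = 1, exactly when 15 ∣ k.
The smallest positive such k is 15.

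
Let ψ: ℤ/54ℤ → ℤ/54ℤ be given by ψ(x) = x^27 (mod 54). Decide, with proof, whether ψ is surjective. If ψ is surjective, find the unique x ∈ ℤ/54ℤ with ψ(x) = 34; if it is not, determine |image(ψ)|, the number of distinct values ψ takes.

ψ(0) = 0^27 = 0.
ψ(6): Repeated squaring mod 54: 6^1 ≡ 6, 6^2 ≡ 6² = 36, 6^4 ≡ 36² = 1296 ≡ 0, 6^8 ≡ 0² = 0, 6^16 ≡ 0² = 0. Since 27 = 16 + 8 + 2 + 1, 6^27 ≡ 0·0·36·6: 0·0 = 0, then 0·36 = 0, then 0·6 = 0. So 6^27 ≡ 0 (mod 54).
So ψ(0) = ψ(6) = 0 while 0 ≠ 6, hence ψ is not injective.
A non-injective map from the 54-element set ℤ/54ℤ to itself takes at most 53 distinct values, so it cannot be surjective. Hence ψ is not surjective.
Since ψ is not surjective, we determine |image(ψ)|. Computing x^27 mod 54 for each x (by repeated squaring, reducing mod 54 at every step), the values ψ(0), ψ(1), …, ψ(53) are: 0, 1, 26, 27, 28, 53, 0, 1, 26, 27, 28, 53, 0, 1, 26, 27, 28, 53, 0, 1, 26, 27, 28, 53, 0, 1, 26, 27, 28, 53, 0, 1, 26, 27, 28, 53, 0, 1, 26, 27, 28, 53, 0, 1, 26, 27, 28, 53, 0, 1, 26, 27, 28, 53.
The distinct values are {0, 1, 26, 27, 28, 53}; there are 6 of them.

6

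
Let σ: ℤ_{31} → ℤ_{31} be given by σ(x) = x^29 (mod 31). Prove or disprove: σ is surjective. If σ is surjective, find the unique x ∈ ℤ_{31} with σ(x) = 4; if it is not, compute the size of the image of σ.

Since 31 is prime, the nonzero elements of ℤ_{31} form a cyclic group of order 30.
As gcd(29, 30) = 1, raising to the 29th power is a bijection on this group: if a^29 ≡ b^29 then (ab^{−1})^29 = 1, and the only element of order dividing gcd(29, 30) = 1 is 1, so a = b.
With σ(0) = 0 this makes σ injective on all of ℤ_{31}, hence bijective (finite equal-size domain and codomain). In particular σ is surjective.
Since σ is surjective, we find the preimage of 4. The inverse of x ↦ x^29 on (ℤ_{31})^× is x ↦ x^29, because 29·29 = 841 = 28·30 + 1 ≡ 1 (mod 30) and x^{30} = 1 for x ≠ 0 (Fermat). So σ⁻¹(4) = 4^29 mod 31.
Repeated squaring mod 31: 4^1 ≡ 4, 4^2 ≡ 4² = 16, 4^4 ≡ 16² = 256 ≡ 8, 4^8 ≡ 8² = 64 ≡ 2, 4^16 ≡ 2² = 4. Since 29 = 16 + 8 + 4 + 1, 4^29 ≡ 4·2·8·4: 4·2 = 8, then 8·8 = 64 ≡ 2, then 2·4 = 8. So 4^29 ≡ 8 (mod 31).
Hence σ⁻¹(4) = 8.

8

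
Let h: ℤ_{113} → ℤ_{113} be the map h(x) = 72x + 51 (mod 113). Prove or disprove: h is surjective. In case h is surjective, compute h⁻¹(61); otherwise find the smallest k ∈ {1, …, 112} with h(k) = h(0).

Since gcd(72, 113) = 1, 72 is invertible modulo 113. Euclid's algorithm: 113 = 1·72 + 41, 72 = 1·41 + 31, 41 = 1·31 + 10, 31 = 3·10 + 1; back-substituting gives 1 = 11·72 − 7·113, so 72⁻¹ ≡ 11 (mod 113).
Then y ↦ 11(y − 51) is a two-sided inverse to h, so every y ∈ ℤ_{113} has a preimage.
So h is surjective.
Since h is surjective, we find h⁻¹(61): we need 72x ≡ 61 − 51 ≡ 10 (mod 113). Using 72⁻¹ = 11: x ≡ 11·10 = 110, so x = 110.
Check: h(110) = 72·110 + 51 = 7971 = 70·113 + 61 ≡ 61 (mod 113).

110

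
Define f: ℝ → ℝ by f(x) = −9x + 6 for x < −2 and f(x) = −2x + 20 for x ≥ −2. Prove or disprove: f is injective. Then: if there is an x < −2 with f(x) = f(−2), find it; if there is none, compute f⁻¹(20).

0

Both pieces are strictly decreasing (slopes −9 and −2), so each is injective on its own interval.
The left piece maps (−∞, −2) onto (24, ∞); the right piece maps [−2, ∞) onto (−∞, 24].
These images are disjoint, so no value is attained by both pieces. Thus f is injective.
Because the two images are disjoint, no x < −2 has f(x) = f(−2), so we compute f⁻¹(20): 20 lies in (−∞, 24], so solve −2x + 20 = 20: x = (20 − 20)/(−2) = 0.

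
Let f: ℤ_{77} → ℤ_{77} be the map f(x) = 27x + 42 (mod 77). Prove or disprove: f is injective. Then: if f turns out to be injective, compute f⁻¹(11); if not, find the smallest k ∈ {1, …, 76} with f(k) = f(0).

Suppose f(s) = f(t) in ℤ_{77}. Then 27s + 42 ≡ 27t + 42 (mod 77), therefore 27(s − t) ≡ 0 (mod 77).
Since gcd(27, 77) = 1, 27 is invertible modulo 77, hence s − t ≡ 0 (mod 77), i.e. s = t.
Hence f is injective.
We now compute 27⁻¹ mod 77 explicitly. Euclid's algorithm: 77 = 2·27 + 23, 27 = 1·23 + 4, 23 = 5·4 + 3, 4 = 1·3 + 1; back-substituting gives 1 = 20·27 − 7·77, so 27⁻¹ ≡ 20 (mod 77).
Since f is injective, we compute f⁻¹(11): solve 27x + 42 ≡ 11 (mod 77), i.e. 27x ≡ 46 (mod 77).
Multiplying by 27⁻¹ = 20 gives x ≡ 20·46 = 920 = 11·77 + 73 ≡ 73 (mod 77).
Check: f(73) = 27·73 + 42 = 2013 = 26·77 + 11 ≡ 11 (mod 77).

73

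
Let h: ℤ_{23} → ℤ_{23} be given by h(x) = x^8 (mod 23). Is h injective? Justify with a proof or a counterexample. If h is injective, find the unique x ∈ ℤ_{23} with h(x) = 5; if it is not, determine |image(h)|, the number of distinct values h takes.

h(11): Repeated squaring mod 23: 11^1 ≡ 11, 11^2 ≡ 11² = 121 ≡ 6, 11^4 ≡ 6² = 36 ≡ 13, 11^8 ≡ 13² = 169 ≡ 8. So 11^8 ≡ 8 (mod 23).
h(12): Repeated squaring mod 23: 12^1 ≡ 12, 12^2 ≡ 12² = 144 ≡ 6, 12^4 ≡ 6² = 36 ≡ 13, 12^8 ≡ 13² = 169 ≡ 8. So 12^8 ≡ 8 (mod 23).
So h(11) = h(12) = 8 while 11 ≠ 12, hence h is not injective.
Since h is not injective, we determine |image(h)|. Computing x^8 mod 23 for each x (by repeated squaring, reducing mod 23 at every step), the values h(0), h(1), …, h(22) are: 0, 1, 3, 6, 9, 16, 18, 12, 4, 13, 2, 8, 8, 2, 13, 4, 12, 18, 16, 9, 6, 3, 1.
The distinct values are {0, 1, 2, 3, 4, 6, 8, 9, 12, 13, 16, 18}; there are 12 of them.

12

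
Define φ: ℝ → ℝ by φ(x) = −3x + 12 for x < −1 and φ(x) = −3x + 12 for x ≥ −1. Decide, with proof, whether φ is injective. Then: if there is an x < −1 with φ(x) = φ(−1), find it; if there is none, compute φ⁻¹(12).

Both pieces are strictly decreasing (slopes −3 and −3), so each is injective on its own interval.
The left piece maps (−∞, −1) onto (15, ∞); the right piece maps [−1, ∞) onto (−∞, 15].
These images are disjoint, so no value is attained by both pieces. Thus φ is injective.
Because the two images are disjoint, no x < −1 has φ(x) = φ(−1), so we compute φ⁻¹(12): 12 lies in (−∞, 15], so solve −3x + 12 = 12: x = (12 − 12)/(−3) = 0.

0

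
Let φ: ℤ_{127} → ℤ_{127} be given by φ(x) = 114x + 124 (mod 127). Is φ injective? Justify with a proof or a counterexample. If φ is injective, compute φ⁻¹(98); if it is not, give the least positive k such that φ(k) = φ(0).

2

If φ(s) = φ(t), then 114s ≡ 114t (mod 127). Because gcd(114, 127) = 1, we may cancel 114 to get s ≡ t (mod 127).
Hence φ is injective.
We now compute 114⁻¹ mod 127 explicitly. Euclid's algorithm: 127 = 1·114 + 13, 114 = 8·13 + 10, 13 = 1·10 + 3, 10 = 3·3 + 1; back-substituting gives 1 = 39·114 − 35·127, so 114⁻¹ ≡ 39 (mod 127).
Since φ is injective, we compute φ⁻¹(98): solve 114x + 124 ≡ 98 (mod 127), i.e. 114x ≡ 101 (mod 127).
Multiplying by 114⁻¹ = 39 gives x ≡ 39·101 = 3939 = 31·127 + 2 ≡ 2 (mod 127).
Check: φ(2) = 114·2 + 124 = 352 = 2·127 + 98 ≡ 98 (mod 127).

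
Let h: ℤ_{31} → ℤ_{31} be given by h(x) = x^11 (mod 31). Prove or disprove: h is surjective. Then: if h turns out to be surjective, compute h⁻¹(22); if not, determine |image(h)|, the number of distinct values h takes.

17

Since 31 is prime, the nonzero elements of ℤ_{31} form a cyclic group of order 30.
As gcd(11, 30) = 1, raising to the 11th power is a bijection on this group: if a^11 ≡ b^11 then (ab^{−1})^11 = 1, and the only element of order dividing gcd(11, 30) = 1 is 1, so a = b.
With h(0) = 0 this makes h injective on all of ℤ_{31}, hence bijective (finite equal-size domain and codomain). In particular h is surjective.
Since h is surjective, we find the preimage of 22. The inverse of x ↦ x^11 on (ℤ_{31})^× is x ↦ x^11, because 11·11 = 121 = 4·30 + 1 ≡ 1 (mod 30) and x^{30} = 1 for x ≠ 0 (Fermat). So h⁻¹(22) = 22^11 mod 31.
Repeated squaring mod 31: 22^1 ≡ 22, 22^2 ≡ 22² = 484 ≡ 19, 22^4 ≡ 19² = 361 ≡ 20, 22^8 ≡ 20² = 400 ≡ 28. Since 11 = 8 + 2 + 1, 22^11 ≡ 28·19·22: 28·19 = 532 ≡ 5, then 5·22 = 110 ≡ 17. So 22^11 ≡ 17 (mod 31).
Hence h⁻¹(22) = 17.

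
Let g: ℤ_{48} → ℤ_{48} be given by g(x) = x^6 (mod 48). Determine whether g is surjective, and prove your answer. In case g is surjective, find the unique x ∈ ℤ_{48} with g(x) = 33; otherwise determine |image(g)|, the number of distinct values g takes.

g(2): Repeated squaring mod 48: 2^1 ≡ 2, 2^2 ≡ 2² = 4, 2^4 ≡ 4² = 16. Since 6 = 4 + 2, 2^6 ≡ 16·4: 16·4 = 64 ≡ 16. So 2^6 ≡ 16 (mod 48).
g(4): Repeated squaring mod 48: 4^1 ≡ 4, 4^2 ≡ 4² = 16, 4^4 ≡ 16² = 256 ≡ 16. Since 6 = 4 + 2, 4^6 ≡ 16·16: 16·16 = 256 ≡ 16. So 4^6 ≡ 16 (mod 48).
So g(2) = g(4) = 16 while 2 ≠ 4, therefore g is not injective.
A non-injective map from the 48-element set ℤ_{48} to itself takes at most 47 distinct values, so it cannot be surjective. Hence g is not surjective.
Since g is not surjective, we determine |image(g)|. Computing x^6 mod 48 for each x (by repeated squaring, reducing mod 48 at every step), the values g(0), g(1), …, g(47) are: 0, 1, 16, 9, 16, 25, 0, 1, 16, 33, 16, 25, 0, 25, 16, 33, 16, 1, 0, 25, 16, 9, 16, 1, 0, 1, 16, 9, 16, 25, 0, 1, 16, 33, 16, 25, 0, 25, 16, 33, 16, 1, 0, 25, 16, 9, 16, 1.
The distinct values are {0, 1, 9, 16, 25, 33}; there are 6 of them.

6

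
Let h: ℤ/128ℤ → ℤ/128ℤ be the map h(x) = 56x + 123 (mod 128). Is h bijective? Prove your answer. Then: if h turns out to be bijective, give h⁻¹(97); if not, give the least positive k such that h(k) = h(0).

By definition, injectivity means: for all x_1, x_2 in the domain, h(x_1) = h(x_2) implies x_1 = x_2.
We have gcd(56, 128) = 8 > 1. Taking x_1 = 0 and x_2 = 16: h(0) = 123 and h(16) = 56·16 + 123 = 1019 ≡ 123 (mod 128).
So h(0) = h(16) while 0 ≠ 16, thus h is not injective, hence not bijective.
Since h is not bijective, we find the least positive k with h(k) = h(0): this means 56k ≡ 0 (mod 128), i.e. 128 ∣ 56k. Since gcd(56, 128) = 8, dividing through by 8 this holds exactly when 16 ∣ 7k, and as gcd(7, 16) = 1, exactly when 16 ∣ k.
The smallest positive such k is 16.

16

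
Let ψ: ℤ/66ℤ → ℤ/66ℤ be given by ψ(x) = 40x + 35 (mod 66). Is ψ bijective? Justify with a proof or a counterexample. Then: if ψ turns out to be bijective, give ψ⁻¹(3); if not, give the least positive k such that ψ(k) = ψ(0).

We have gcd(40, 66) = 2 > 1. Taking u = 0 and v = 33: ψ(0) = 35 and ψ(33) = 40·33 + 35 = 1355 ≡ 35 (mod 66).
So ψ(0) = ψ(33) while 0 ≠ 33, therefore ψ is not injective, hence not bijective.
Since ψ is not bijective, we find the least positive k with ψ(k) = ψ(0): this means 40k ≡ 0 (mod 66), i.e. 66 ∣ 40k. Since gcd(40, 66) = 2, dividing through by 2 this holds exactly when 33 ∣ 20k, and as gcd(20, 33) = 1, exactly when 33 ∣ k.
The smallest positive such k is 33.

33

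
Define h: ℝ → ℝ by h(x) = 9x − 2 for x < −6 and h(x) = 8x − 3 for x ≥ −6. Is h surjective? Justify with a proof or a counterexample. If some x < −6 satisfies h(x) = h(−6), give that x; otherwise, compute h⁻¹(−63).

Both pieces are strictly increasing (slopes 9 and 8), so each is injective on its own interval.
The left piece maps (−∞, −6) onto (−∞, −56); the right piece maps [−6, ∞) onto [−51, ∞).
The union (−∞, −56) ∪ [−51, ∞) omits the interval between −56 and −51; in particular −56 has no preimage. So h is not surjective.
Because the two images are disjoint, no x < −6 has h(x) = h(−6), so we compute h⁻¹(−63): −63 lies in (−∞, −56), so solve 9x − 2 = −63: x = (−63 + 2)/9 = −61/9.

-61/9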